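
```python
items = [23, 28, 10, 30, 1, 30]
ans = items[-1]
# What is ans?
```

Trace:
`items = [23, 28, 10, 30, 1, 30]` → items = [23, 28, 10, 30, 1, 30]
`ans = items[-1]` → ans = 30
So ans = 30

Answer: 30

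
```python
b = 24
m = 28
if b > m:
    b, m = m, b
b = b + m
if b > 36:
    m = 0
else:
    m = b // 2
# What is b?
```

Trace:
`b = 24` → b = 24
`m = 28` → m = 28
`if b > m: ...` → b > m is False → no variable changes
`b = b + m` → b = 52
`if b > 36: ...` → b > 36 is True → m = 0
So b = 52

Answer: 52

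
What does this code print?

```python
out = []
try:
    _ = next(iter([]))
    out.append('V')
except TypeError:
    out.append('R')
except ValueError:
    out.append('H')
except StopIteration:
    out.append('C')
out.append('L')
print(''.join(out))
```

Execution trace: 'C' (except StopIteration) → 'L' (after the try/except). Output: CL

Answer: CL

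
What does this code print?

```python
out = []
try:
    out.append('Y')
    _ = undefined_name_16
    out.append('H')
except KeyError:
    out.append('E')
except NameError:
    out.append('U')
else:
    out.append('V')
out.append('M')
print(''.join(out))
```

Execution trace: 'Y' (try body) → 'U' (except NameError) → 'M' (after the try/except). Output: YUM

Answer: YUM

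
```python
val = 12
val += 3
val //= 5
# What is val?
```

Trace:
`val = 12` → val = 12
`val += 3` → val = 15
`val //= 5` → val = 3
So val = 3

Answer: 3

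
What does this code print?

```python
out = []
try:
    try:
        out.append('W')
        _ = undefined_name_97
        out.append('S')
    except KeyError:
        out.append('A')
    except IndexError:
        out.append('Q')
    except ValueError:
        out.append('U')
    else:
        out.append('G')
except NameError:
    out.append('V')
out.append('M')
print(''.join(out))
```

Execution trace: 'W' (inner try body) → 'V' (outer except NameError) → 'M' (after the try/except). Output: WVM

Answer: WVM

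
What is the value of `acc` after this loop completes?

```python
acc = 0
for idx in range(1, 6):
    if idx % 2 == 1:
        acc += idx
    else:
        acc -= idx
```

Add odd, subtract even
`acc` takes the values: 0 → 1 → -1 → 2 → -2 → 3

Answer: 3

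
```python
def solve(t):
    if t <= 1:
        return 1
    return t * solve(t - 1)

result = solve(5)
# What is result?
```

solve(5) = 5 * 4 * 3 * 2 * 1 = 120

Answer: 120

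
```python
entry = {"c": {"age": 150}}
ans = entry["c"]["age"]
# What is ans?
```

Trace:
`entry = {"c": {"age": 150}}` → entry = {'c': {'age': 150}}
`ans = entry["c"]["age"]` → ans = 150
So ans = 150

Answer: 150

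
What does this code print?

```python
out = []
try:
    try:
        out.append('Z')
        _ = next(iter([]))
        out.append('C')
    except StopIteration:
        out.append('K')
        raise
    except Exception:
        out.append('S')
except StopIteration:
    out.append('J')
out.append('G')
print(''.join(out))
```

Execution trace: 'Z' (inner try body) → 'K' (inner except StopIteration) → 'J' (outer except StopIteration) → 'G' (after the try/except). Output: ZKJG

Answer: ZKJG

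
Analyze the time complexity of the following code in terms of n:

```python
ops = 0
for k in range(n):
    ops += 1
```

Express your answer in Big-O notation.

Each loop level contributes: n. Multiplying the contributions gives O(n).

Answer: O(n)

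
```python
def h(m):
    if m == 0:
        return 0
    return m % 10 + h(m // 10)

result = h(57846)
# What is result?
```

Sum of digits of 57846: 6 + 4 + 8 + 7 + 5 = 30

Answer: 30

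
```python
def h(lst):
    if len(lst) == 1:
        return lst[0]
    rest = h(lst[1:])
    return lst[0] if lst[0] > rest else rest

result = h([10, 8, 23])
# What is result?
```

Recursive max over [10, 8, 23] = 23

Answer: 23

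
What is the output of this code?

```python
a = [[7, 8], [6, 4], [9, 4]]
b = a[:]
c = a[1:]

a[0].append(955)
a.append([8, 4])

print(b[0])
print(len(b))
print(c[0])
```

Key concept: slice with nested mutation.
Step by step:
`a = [[7, 8], [6, 4], [9, 4]]` → a = [[7, 8], [6, 4], [9, 4]]
`b = a[:]` → b = [[7, 8], [6, 4], [9, 4]]
`c = a[1:]` → c = [[6, 4], [9, 4]]
`a[0].append(955)` → a = [[7, 8, 955], [6, 4], [9, 4]]; b = [[7, 8, 955], [6, 4], [9, 4]]
`a.append([8, 4])` → a = [[7, 8, 955], [6, 4], [9, 4], [8, 4]]
`print(b[0])` → prints [7, 8, 955]
`print(len(b))` → prints 3
`print(c[0])` → prints [6, 4]

Answer:
[7, 8, 955]
3
[6, 4]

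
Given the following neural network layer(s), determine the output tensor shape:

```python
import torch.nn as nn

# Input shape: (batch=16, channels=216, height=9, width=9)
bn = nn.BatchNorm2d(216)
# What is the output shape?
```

Input: (16, 216, 9, 9) -> Output: (16, 216, 9, 9)

Answer: (16, 216, 9, 9)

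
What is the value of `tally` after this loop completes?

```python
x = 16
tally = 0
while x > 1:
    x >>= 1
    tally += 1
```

Count right shifts until 1
`tally` takes the values: 0 → 1 → 2 → 3 → 4

Answer: 4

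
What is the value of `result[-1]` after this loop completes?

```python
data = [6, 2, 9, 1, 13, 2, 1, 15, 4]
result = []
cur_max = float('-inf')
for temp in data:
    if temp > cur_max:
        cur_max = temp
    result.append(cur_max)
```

Running max ends at 15
`result` takes the values: [] → [6] → [6, 6] → [6, 6, 9] → [6, 6, 9, 9] → [6, 6, 9, 9, 13] → [6, 6, 9, 9, 13, 13] → [6, 6, 9, 9, 13, 13, 13] → [6, 6, 9, 9, 13, 13, 13, 15] → [6, 6, 9, 9, 13, 13, 13, 15, 15]
So `result[-1]` = 15

Answer: 15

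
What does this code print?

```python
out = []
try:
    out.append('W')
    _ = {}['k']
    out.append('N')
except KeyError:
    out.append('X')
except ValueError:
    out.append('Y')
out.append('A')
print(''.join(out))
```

Execution trace: 'W' (try body) → 'X' (except KeyError) → 'A' (after the try/except). Output: WXA

Answer: WXA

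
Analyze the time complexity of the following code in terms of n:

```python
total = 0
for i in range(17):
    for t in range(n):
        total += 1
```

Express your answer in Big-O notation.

Each loop level contributes: 1 × n. Multiplying the contributions gives O(n).

Answer: O(n)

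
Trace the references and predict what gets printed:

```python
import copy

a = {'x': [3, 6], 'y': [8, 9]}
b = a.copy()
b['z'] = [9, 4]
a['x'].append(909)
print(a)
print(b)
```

Key concept: shallow copy of dict with mutable values.
Step by step:
`a = {'x': [3, 6], 'y': [8, 9]}` → a = {'x': [3, 6], 'y': [8, 9]}
`b = a.copy()` → b = {'x': [3, 6], 'y': [8, 9]}
`b['z'] = [9, 4]` → b = {'x': [3, 6], 'y': [8, 9], 'z': [9, 4]}
`a['x'].append(909)` → a = {'x': [3, 6, 909], 'y': [8, 9]}; b = {'x': [3, 6, 909], 'y': [8, 9], 'z': [9, 4]}
`print(a)` → prints {'x': [3, 6, 909], 'y': [8, 9]}
`print(b)` → prints {'x': [3, 6, 909], 'y': [8, 9], 'z': [9, 4]}

Answer:
{'x': [3, 6, 909], 'y': [8, 9]}
{'x': [3, 6, 909], 'y': [8, 9], 'z': [9, 4]}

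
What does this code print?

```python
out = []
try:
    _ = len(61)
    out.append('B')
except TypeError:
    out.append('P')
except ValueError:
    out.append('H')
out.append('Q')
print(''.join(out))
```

Execution trace: 'P' (except TypeError) → 'Q' (after the try/except). Output: PQ

Answer: PQ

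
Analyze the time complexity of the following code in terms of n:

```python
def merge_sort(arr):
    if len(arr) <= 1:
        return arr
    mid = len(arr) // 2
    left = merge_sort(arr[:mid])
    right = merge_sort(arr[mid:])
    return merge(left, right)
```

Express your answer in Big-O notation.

This is Merge sort. Time complexity: O(n log n).

Answer: O(n log n)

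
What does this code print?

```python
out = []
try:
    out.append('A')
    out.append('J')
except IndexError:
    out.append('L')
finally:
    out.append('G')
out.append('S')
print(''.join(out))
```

Execution trace: 'A' (try body) → 'J' (try body, no exception) → 'G' (finally) → 'S' (after the try/except). Output: AJGS

Answer: AJGS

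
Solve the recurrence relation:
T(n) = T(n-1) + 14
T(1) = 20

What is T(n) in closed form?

Unrolling: T(n) = T(1) + 14·(n-1) = 20 + 14(n-1) = 14n + 6.

Answer: T(n) = 14n + 6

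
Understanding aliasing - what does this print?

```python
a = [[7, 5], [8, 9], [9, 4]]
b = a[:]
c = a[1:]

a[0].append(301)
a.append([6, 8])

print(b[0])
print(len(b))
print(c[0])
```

Key concept: slice with nested mutation.
Step by step:
`a = [[7, 5], [8, 9], [9, 4]]` → a = [[7, 5], [8, 9], [9, 4]]
`b = a[:]` → b = [[7, 5], [8, 9], [9, 4]]
`c = a[1:]` → c = [[8, 9], [9, 4]]
`a[0].append(301)` → a = [[7, 5, 301], [8, 9], [9, 4]]; b = [[7, 5, 301], [8, 9], [9, 4]]
`a.append([6, 8])` → a = [[7, 5, 301], [8, 9], [9, 4], [6, 8]]
`print(b[0])` → prints [7, 5, 301]
`print(len(b))` → prints 3
`print(c[0])` → prints [8, 9]

Answer:
[7, 5, 301]
3
[8, 9]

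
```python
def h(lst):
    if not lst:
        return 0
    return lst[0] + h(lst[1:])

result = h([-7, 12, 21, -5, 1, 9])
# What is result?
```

(-7) + 12 + 21 + (-5) + 1 + 9 + 0 = 31

Answer: 31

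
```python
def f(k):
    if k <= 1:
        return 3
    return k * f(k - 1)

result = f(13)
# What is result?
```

f(13) = 13 * 12 * 11 * 10 * 9 * 8 * 7 * 6 * 5 * 4 * 3 * 2 * 3 = 18681062400

Answer: 18681062400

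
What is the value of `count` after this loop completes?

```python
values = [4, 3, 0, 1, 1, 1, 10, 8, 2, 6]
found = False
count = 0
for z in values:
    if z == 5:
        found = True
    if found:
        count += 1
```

Count elements after first 5 in [4, 3, 0, 1, 1, 1, 10, 8, 2, 6]
`count` takes the values: 0

Answer: 0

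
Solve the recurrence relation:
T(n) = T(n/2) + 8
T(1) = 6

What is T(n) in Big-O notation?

Each step divides n by 2 and adds 8. After log_2(n) steps we reach T(1)=6. So T(n) = 8·log_2(n) + 6 = O(log n).

Answer: O(log n)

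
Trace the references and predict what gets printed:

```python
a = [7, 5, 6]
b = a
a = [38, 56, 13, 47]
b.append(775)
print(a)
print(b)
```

Key concept: rebinding vs mutation: a is rebound to a new list, b still points at the original.
Step by step:
`a = [7, 5, 6]` → a = [7, 5, 6]
`b = a` → b = [7, 5, 6] (same object as a)
`a = [38, 56, 13, 47]` → a = [38, 56, 13, 47]
`b.append(775)` → b = [7, 5, 6, 775]
`print(a)` → prints [38, 56, 13, 47]
`print(b)` → prints [7, 5, 6, 775]

Answer:
[38, 56, 13, 47]
[7, 5, 6, 775]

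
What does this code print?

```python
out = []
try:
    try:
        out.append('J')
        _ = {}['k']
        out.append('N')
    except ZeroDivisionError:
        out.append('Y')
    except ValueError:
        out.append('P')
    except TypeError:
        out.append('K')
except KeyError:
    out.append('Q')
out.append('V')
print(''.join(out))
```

Execution trace: 'J' (try body) → 'Q' (outer except KeyError) → 'V' (after the try/except). Output: JQV

Answer: JQV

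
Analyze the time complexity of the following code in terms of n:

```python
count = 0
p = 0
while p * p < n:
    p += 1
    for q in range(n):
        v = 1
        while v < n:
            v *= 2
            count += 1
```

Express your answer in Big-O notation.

Each loop level contributes: √n × n × log n. Multiplying the contributions gives O(n√n log n).

Answer: O(n√n log n)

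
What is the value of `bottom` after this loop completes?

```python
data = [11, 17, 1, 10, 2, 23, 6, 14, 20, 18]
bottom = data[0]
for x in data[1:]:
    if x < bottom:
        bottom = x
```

Minimum of [11, 17, 1, 10, 2, 23, 6, 14, 20, 18]
`bottom` takes the values: 11 → 1

Answer: 1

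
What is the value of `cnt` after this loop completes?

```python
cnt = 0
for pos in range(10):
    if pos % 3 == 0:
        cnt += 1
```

Count numbers divisible by 3 in range(10)
`cnt` takes the values: 0 → 1 → 2 → 3 → 4

Answer: 4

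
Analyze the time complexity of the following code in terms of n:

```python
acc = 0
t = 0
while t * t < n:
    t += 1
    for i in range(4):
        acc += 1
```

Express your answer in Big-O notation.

Each loop level contributes: √n × 1. Multiplying the contributions gives O(√n).

Answer: O(√n)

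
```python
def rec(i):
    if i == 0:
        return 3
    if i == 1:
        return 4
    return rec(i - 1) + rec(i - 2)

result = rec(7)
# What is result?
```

Build up from base cases: rec(0)=3, rec(1)=4, rec(2)=7, rec(3)=11, rec(4)=18, rec(5)=29, rec(6)=47, ..., rec(7)=76

Answer: 76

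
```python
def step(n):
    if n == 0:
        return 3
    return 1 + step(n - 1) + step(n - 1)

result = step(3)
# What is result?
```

step(n) = 1 + 2·step(n-1), step(0)=3. Closed form: (3+1)·2^3 - 1 = 31.

Answer: 31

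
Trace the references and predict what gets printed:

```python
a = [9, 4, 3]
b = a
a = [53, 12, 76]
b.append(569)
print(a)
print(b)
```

Key concept: rebinding vs mutation: a is rebound to a new list, b still points at the original.
Step by step:
`a = [9, 4, 3]` → a = [9, 4, 3]
`b = a` → b = [9, 4, 3] (same object as a)
`a = [53, 12, 76]` → a = [53, 12, 76]
`b.append(569)` → b = [9, 4, 3, 569]
`print(a)` → prints [53, 12, 76]
`print(b)` → prints [9, 4, 3, 569]

Answer:
[53, 12, 76]
[9, 4, 3, 569]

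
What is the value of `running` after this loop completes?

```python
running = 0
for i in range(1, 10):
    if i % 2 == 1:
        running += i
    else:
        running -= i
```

Add odd, subtract even
`running` takes the values: 0 → 1 → -1 → 2 → -2 → 3 → -3 → 4 → -4 → 5

Answer: 5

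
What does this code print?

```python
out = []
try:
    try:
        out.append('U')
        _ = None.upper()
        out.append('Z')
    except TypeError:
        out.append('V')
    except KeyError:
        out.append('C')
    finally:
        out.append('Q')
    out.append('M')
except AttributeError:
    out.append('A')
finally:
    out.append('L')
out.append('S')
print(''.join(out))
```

Execution trace: 'U' (inner try body) → 'Q' (inner finally) → 'A' (except AttributeError) → 'L' (finally) → 'S' (after the try/except). Output: UQALS

Answer: UQALS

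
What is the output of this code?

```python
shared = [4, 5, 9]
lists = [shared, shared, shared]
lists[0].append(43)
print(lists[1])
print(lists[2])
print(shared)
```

Key concept: list of same reference.
Step by step:
`shared = [4, 5, 9]` → shared = [4, 5, 9]
`lists = [shared, shared, shared]` → lists = [[4, 5, 9], [4, 5, 9], [4, 5, 9]]
`lists[0].append(43)` → shared = [4, 5, 9, 43]; lists = [[4, 5, 9, 43], [4, 5, 9, 43], [4, 5, 9, 43]]
`print(lists[1])` → prints [4, 5, 9, 43]
`print(lists[2])` → prints [4, 5, 9, 43]
`print(shared)` → prints [4, 5, 9, 43]

Answer:
[4, 5, 9, 43]
[4, 5, 9, 43]
[4, 5, 9, 43]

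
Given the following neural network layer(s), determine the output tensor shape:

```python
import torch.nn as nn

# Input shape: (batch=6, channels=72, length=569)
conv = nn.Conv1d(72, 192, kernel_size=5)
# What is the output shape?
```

Input: (6, 72, 569) -> Output: (6, 192, 565)

Answer: (6, 192, 565)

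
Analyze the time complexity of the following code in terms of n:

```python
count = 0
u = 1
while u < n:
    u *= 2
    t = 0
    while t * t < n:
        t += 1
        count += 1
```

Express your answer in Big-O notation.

Each loop level contributes: log n × √n. Multiplying the contributions gives O(√n log n).

Answer: O(√n log n)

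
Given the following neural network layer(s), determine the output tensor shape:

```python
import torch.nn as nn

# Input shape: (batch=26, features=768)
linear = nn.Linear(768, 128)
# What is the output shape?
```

Input: (26, 768) -> Output: (26, 128)

Answer: (26, 128)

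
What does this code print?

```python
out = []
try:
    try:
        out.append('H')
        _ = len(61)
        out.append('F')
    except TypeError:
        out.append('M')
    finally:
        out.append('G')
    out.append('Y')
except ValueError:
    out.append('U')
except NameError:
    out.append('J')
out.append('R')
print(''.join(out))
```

Execution trace: 'H' (inner try body) → 'M' (inner except TypeError) → 'G' (inner finally) → 'Y' (try body, no exception) → 'R' (after the try/except). Output: HMGYR

Answer: HMGYR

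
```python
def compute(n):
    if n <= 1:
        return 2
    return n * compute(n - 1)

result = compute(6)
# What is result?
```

compute(6) = 6 * 5 * 4 * 3 * 2 * 2 = 1440

Answer: 1440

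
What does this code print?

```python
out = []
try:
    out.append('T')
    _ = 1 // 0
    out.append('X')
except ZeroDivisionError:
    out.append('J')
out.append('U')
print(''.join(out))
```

Execution trace: 'T' (try body) → 'J' (except ZeroDivisionError) → 'U' (after the try/except). Output: TJU

Answer: TJU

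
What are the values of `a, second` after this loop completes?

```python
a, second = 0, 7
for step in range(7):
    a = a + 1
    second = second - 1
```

a goes 0→7, second goes 7→0
`a, second` takes the values: (0, 7) → (1, 7) → (1, 6) → (2, 6) → (2, 5) → (3, 5) → (3, 4) → (4, 4) → (4, 3) → (5, 3) → (5, 2) → (6, 2) → (6, 1) → (7, 1) → (7, 0)

Answer: 7, 0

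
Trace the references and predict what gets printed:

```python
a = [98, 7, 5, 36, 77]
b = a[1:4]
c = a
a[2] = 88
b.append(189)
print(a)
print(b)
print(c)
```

Key concept: slice vs alias.
Step by step:
`a = [98, 7, 5, 36, 77]` → a = [98, 7, 5, 36, 77]
`b = a[1:4]` → b = [7, 5, 36]
`c = a` → c = [98, 7, 5, 36, 77] (same object as a)
`a[2] = 88` → a = [98, 7, 88, 36, 77] (same object as c); c = [98, 7, 88, 36, 77] (same object as a)
`b.append(189)` → b = [7, 5, 36, 189]
`print(a)` → prints [98, 7, 88, 36, 77]
`print(b)` → prints [7, 5, 36, 189]
`print(c)` → prints [98, 7, 88, 36, 77]

Answer:
[98, 7, 88, 36, 77]
[7, 5, 36, 189]
[98, 7, 88, 36, 77]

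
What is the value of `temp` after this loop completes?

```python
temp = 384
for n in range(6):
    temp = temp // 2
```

Halve 6 times: 384 // 2^6 = 6
`temp` takes the values: 384 → 192 → 96 → 48 → 24 → 12 → 6

Answer: 6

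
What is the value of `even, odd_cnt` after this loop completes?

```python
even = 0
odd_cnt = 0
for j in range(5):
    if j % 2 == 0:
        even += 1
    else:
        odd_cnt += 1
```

Count evens and odds in range(5)
`even, odd_cnt` takes the values: (0, 0) → (1, 0) → (1, 1) → (2, 1) → (2, 2) → (3, 2)

Answer: 3, 2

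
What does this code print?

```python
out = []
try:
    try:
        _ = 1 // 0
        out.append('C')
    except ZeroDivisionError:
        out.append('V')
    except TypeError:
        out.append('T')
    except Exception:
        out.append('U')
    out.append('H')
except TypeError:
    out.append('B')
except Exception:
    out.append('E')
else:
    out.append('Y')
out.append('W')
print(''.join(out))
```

Execution trace: 'V' (inner except ZeroDivisionError) → 'H' (try body, no exception) → 'Y' (else) → 'W' (after the try/except). Output: VHYW

Answer: VHYW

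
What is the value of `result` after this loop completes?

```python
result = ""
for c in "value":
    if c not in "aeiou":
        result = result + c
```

Remove vowels from 'value'
`result` takes the values: "" → "v" → "vl"

Answer: "vl"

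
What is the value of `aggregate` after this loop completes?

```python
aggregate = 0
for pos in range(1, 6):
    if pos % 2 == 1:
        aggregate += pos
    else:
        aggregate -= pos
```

Add odd, subtract even
`aggregate` takes the values: 0 → 1 → -1 → 2 → -2 → 3

Answer: 3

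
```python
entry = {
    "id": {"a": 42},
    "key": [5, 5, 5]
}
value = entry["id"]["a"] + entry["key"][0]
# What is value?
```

Trace:
`entry = { ...` → entry = {'id': {'a': 42}, 'key': [5, 5, 5]}
`value = entry["id"]["a"] + entry["key"][0]` → value = 47
So value = 47

Answer: 47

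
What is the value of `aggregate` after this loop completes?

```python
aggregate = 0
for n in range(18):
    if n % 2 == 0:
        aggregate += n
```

Sum of even numbers 0 to 17
`aggregate` takes the values: 0 → 2 → 6 → 12 → 20 → 30 → 42 → 56 → 72

Answer: 72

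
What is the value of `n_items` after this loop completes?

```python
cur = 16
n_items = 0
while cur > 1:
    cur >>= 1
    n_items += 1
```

Count right shifts until 1
`n_items` takes the values: 0 → 1 → 2 → 3 → 4

Answer: 4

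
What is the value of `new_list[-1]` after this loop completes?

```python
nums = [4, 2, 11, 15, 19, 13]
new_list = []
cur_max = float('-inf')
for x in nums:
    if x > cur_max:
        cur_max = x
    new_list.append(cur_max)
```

Running max ends at 19
`new_list` takes the values: [] → [4] → [4, 4] → [4, 4, 11] → [4, 4, 11, 15] → [4, 4, 11, 15, 19] → [4, 4, 11, 15, 19, 19]
So `new_list[-1]` = 19

Answer: 19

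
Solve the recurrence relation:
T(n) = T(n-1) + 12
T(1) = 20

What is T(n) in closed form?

Unrolling: T(n) = T(1) + 12·(n-1) = 20 + 12(n-1) = 12n + 8.

Answer: T(n) = 12n + 8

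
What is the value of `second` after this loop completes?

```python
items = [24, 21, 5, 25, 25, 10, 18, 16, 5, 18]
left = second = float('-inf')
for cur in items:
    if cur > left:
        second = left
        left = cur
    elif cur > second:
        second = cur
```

Second largest (with repeats) in [24, 21, 5, 25, 25, 10, 18, 16, 5, 18]
`second` takes the values: -inf → 21 → 24 → 25

Answer: 25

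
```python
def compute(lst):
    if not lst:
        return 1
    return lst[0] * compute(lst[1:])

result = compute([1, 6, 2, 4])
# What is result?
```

Product over [1, 6, 2, 4] = 1 * 6 * 2 * 4 = 48

Answer: 48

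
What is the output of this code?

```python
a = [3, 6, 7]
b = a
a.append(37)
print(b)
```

Key concept: basic list aliasing.
Step by step:
`a = [3, 6, 7]` → a = [3, 6, 7]
`b = a` → b = [3, 6, 7] (same object as a)
`a.append(37)` → a = [3, 6, 7, 37] (same object as b); b = [3, 6, 7, 37] (same object as a)
`print(b)` → prints [3, 6, 7, 37]

Answer: [3, 6, 7, 37]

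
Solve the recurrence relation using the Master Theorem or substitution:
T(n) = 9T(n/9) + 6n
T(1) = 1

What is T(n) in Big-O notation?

By Master Theorem: a=9, b=9, f(n)=6n. Since log_9(9) = 1 and f(n) = Θ(n^1), Case 2 applies. T(n) = O(n log n).

Answer: O(n log n)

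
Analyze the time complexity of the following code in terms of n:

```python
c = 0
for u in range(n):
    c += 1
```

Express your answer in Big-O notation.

Each loop level contributes: n. Multiplying the contributions gives O(n).

Answer: O(n)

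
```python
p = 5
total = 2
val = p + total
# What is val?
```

Trace:
`p = 5` → p = 5
`total = 2` → total = 2
`val = p + total` → val = 7
So val = 7

Answer: 7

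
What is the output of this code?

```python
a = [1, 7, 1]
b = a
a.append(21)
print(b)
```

Key concept: basic list aliasing.
Step by step:
`a = [1, 7, 1]` → a = [1, 7, 1]
`b = a` → b = [1, 7, 1] (same object as a)
`a.append(21)` → a = [1, 7, 1, 21] (same object as b); b = [1, 7, 1, 21] (same object as a)
`print(b)` → prints [1, 7, 1, 21]

Answer: [1, 7, 1, 21]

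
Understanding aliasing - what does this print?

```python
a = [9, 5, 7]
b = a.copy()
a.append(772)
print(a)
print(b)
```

Key concept: list.copy() creates independent copy.
Step by step:
`a = [9, 5, 7]` → a = [9, 5, 7]
`b = a.copy()` → b = [9, 5, 7]
`a.append(772)` → a = [9, 5, 7, 772]
`print(a)` → prints [9, 5, 7, 772]
`print(b)` → prints [9, 5, 7]

Answer:
[9, 5, 7, 772]
[9, 5, 7]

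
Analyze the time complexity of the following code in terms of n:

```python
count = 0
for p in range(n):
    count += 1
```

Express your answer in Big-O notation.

Each loop level contributes: n. Multiplying the contributions gives O(n).

Answer: O(n)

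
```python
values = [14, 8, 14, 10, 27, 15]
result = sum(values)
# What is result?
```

Trace:
`values = [14, 8, 14, 10, 27, 15]` → values = [14, 8, 14, 10, 27, 15]
`result = sum(values)` → result = 88
So result = 88

Answer: 88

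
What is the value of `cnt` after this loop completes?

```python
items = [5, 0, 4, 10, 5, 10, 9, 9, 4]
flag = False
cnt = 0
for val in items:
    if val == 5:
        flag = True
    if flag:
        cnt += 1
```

Count elements after first 5 in [5, 0, 4, 10, 5, 10, 9, 9, 4]
`cnt` takes the values: 0 → 1 → 2 → 3 → 4 → 5 → 6 → 7 → 8 → 9

Answer: 9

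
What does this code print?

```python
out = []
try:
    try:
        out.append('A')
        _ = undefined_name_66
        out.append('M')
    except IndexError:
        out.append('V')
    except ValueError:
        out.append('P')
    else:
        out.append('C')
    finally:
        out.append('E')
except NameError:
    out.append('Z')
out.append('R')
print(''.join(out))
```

Execution trace: 'A' (try body) → 'E' (finally) → 'Z' (outer except NameError) → 'R' (after the try/except). Output: AEZR

Answer: AEZR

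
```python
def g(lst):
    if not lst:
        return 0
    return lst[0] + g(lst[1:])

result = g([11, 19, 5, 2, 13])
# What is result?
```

11 + 19 + 5 + 2 + 13 + 0 = 50

Answer: 50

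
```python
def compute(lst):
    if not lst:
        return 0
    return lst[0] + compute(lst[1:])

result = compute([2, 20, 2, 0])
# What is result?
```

2 + 20 + 2 + 0 + 0 = 24

Answer: 24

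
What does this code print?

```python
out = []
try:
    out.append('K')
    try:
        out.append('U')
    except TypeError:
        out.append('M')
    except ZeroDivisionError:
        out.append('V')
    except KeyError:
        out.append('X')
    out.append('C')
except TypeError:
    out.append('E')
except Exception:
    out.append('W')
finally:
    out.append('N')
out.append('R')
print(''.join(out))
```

Execution trace: 'K' (try body) → 'U' (inner try body, no exception) → 'C' (try body, no exception) → 'N' (finally) → 'R' (after the try/except). Output: KUCNR

Answer: KUCNR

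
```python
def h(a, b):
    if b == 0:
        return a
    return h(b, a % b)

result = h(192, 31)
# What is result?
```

h(192, 31) -> h(31, 6) -> h(6, 1) -> h(1, 0) -> 1

Answer: 1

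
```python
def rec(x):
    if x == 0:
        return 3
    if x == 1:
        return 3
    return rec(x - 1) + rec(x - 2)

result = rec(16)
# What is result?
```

Build up from base cases: rec(0)=3, rec(1)=3, rec(2)=6, rec(3)=9, rec(4)=15, rec(5)=24, rec(6)=39, ..., rec(16)=4791

Answer: 4791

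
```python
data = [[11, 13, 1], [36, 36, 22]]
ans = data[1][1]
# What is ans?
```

Trace:
`data = [[11, 13, 1], [36, 36, 22]]` → data = [[11, 13, 1], [36, 36, 22]]
`ans = data[1][1]` → ans = 36
So ans = 36

Answer: 36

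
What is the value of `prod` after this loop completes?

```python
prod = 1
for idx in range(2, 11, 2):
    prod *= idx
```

Product of even numbers 2 to 10
`prod` takes the values: 1 → 2 → 8 → 48 → 384 → 3840

Answer: 3840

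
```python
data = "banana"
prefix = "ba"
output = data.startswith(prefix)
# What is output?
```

Trace:
`data = "banana"` → data = 'banana'
`prefix = "ba"` → prefix = 'ba'
`output = data.startswith(prefix)` → output = True
So output = True

Answer: True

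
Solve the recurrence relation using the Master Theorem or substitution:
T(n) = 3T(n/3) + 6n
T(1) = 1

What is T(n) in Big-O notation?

By Master Theorem: a=3, b=3, f(n)=6n. Since log_3(3) = 1 and f(n) = Θ(n^1), Case 2 applies. T(n) = O(n log n).

Answer: O(n log n)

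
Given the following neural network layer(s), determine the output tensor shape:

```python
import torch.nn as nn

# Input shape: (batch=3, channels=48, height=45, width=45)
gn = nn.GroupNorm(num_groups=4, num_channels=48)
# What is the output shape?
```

Input: (3, 48, 45, 45) -> Output: (3, 48, 45, 45)

Answer: (3, 48, 45, 45)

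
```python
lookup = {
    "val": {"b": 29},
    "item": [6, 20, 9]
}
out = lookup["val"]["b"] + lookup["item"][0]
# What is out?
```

Trace:
`lookup = { ...` → lookup = {'val': {'b': 29}, 'item': [6, 20, 9]}
`out = lookup["val"]["b"] + lookup["item"][0]` → out = 35
So out = 35

Answer: 35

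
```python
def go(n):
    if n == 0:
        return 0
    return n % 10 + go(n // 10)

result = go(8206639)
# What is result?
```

Sum of digits of 8206639: 9 + 3 + 6 + 6 + 0 + 2 + 8 = 34

Answer: 34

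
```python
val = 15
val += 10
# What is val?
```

Trace:
`val = 15` → val = 15
`val += 10` → val = 25
So val = 25

Answer: 25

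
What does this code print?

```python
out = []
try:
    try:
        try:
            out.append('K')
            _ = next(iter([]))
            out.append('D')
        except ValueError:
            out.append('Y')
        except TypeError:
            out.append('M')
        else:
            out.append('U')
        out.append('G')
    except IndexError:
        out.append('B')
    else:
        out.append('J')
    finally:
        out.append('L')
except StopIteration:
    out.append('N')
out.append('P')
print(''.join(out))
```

Execution trace: 'K' (inner try body) → 'L' (finally) → 'N' (outer except StopIteration) → 'P' (after the try/except). Output: KLNP

Answer: KLNP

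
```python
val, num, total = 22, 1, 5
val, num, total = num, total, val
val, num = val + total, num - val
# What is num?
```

Trace:
`val, num, total = 22, 1, 5` → val = 22; num = 1; total = 5
`val, num, total = num, total, val` → val = 1; num = 5; total = 22
`val, num = val + total, num - val` → val = 23; num = 4
So num = 4

Answer: 4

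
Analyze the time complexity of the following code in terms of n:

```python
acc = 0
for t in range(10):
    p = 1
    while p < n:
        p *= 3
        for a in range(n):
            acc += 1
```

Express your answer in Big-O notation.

Each loop level contributes: 1 × log n × n. Multiplying the contributions gives O(n log n).

Answer: O(n log n)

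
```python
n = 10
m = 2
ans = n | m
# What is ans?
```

Trace:
`n = 10` → n = 10
`m = 2` → m = 2
`ans = n | m` → ans = 10
So ans = 10

Answer: 10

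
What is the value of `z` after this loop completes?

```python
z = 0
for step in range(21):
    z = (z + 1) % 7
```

Increment mod 7, 21 times = 0
`z` takes the values: 0 → 1 → 2 → 3 → 4 → 5 → 6 → 0 → 1 → 2 → 3 → 4 → 5 → 6 → 0 → 1 → 2 → 3 → 4 → 5 → 6 → 0

Answer: 0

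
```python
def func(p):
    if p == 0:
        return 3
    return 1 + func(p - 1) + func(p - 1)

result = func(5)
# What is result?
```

func(p) = 1 + 2·func(p-1), func(0)=3. Closed form: (3+1)·2^5 - 1 = 127.

Answer: 127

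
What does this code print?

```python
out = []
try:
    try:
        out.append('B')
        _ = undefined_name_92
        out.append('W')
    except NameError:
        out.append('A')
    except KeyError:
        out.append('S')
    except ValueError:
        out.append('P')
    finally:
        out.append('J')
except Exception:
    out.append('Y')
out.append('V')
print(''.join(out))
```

Execution trace: 'B' (inner try body) → 'A' (inner except NameError) → 'J' (inner finally) → 'V' (after the try/except). Output: BAJV

Answer: BAJV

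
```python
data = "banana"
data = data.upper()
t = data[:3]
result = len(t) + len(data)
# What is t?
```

Trace:
`data = "banana"` → data = 'banana'
`data = data.upper()` → data = 'BANANA'
`t = data[:3]` → t = 'BAN'
`result = len(t) + len(data)` → result = 9
So t = 'BAN'

Answer: 'BAN'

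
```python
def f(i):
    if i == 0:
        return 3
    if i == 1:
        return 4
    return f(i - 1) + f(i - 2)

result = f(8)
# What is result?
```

Build up from base cases: f(0)=3, f(1)=4, f(2)=7, f(3)=11, f(4)=18, f(5)=29, f(6)=47, ..., f(8)=123

Answer: 123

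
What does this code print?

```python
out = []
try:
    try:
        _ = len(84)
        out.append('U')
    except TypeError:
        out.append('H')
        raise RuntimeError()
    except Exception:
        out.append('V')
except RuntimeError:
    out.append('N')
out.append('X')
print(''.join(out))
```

Execution trace: 'H' (inner except TypeError) → 'N' (outer except RuntimeError) → 'X' (after the try/except). Output: HNX

Answer: HNX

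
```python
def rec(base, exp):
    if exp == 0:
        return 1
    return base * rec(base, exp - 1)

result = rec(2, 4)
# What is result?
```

rec(2, 4) = 2 * 2 * 2 * 2 = 16

Answer: 16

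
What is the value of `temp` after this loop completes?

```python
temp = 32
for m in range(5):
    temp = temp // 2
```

Halve 5 times: 32 // 2^5 = 1
`temp` takes the values: 32 → 16 → 8 → 4 → 2 → 1

Answer: 1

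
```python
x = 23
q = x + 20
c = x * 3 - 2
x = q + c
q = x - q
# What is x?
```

Trace:
`x = 23` → x = 23
`q = x + 20` → q = 43
`c = x * 3 - 2` → c = 67
`x = q + c` → x = 110
`q = x - q` → q = 67
So x = 110

Answer: 110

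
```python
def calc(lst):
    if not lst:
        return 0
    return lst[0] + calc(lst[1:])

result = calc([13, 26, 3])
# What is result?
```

13 + 26 + 3 + 0 = 42

Answer: 42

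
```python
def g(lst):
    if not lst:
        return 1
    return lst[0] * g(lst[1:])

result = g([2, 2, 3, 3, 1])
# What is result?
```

Product over [2, 2, 3, 3, 1] = 2 * 2 * 3 * 3 * 1 = 36

Answer: 36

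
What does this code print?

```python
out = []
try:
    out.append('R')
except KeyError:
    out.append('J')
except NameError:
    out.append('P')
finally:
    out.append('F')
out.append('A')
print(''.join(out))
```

Execution trace: 'R' (try body, no exception) → 'F' (finally) → 'A' (after the try/except). Output: RFA

Answer: RFA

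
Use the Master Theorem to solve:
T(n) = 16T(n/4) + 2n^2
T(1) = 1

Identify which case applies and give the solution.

a=16, b=4, f(n)=2n^2. log_4(16) = 2. Since c=2 = 2, Case 2 applies: T(n) = Θ(n^log_b(a) · log n) = O(n^2 log n).

Answer: O(n^2 log n) - Case 2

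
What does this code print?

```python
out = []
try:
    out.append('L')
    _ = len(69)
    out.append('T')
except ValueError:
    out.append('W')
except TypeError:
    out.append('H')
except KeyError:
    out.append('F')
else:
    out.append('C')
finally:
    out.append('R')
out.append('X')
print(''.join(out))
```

Execution trace: 'L' (try body) → 'H' (except TypeError) → 'R' (finally) → 'X' (after the try/except). Output: LHRX

Answer: LHRX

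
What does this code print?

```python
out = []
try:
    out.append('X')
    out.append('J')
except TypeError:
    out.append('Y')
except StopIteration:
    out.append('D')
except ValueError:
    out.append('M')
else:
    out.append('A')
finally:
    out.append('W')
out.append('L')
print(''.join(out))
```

Execution trace: 'X' (try body) → 'J' (try body, no exception) → 'A' (else) → 'W' (finally) → 'L' (after the try/except). Output: XJAWL

Answer: XJAWL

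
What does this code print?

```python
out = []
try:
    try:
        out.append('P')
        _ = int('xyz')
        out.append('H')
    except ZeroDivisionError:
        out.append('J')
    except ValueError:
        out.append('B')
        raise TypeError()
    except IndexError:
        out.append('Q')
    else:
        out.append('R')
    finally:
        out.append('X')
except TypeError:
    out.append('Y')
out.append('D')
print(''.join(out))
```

Execution trace: 'P' (inner try body) → 'B' (inner except ValueError) → 'X' (inner finally) → 'Y' (outer except TypeError) → 'D' (after the try/except). Output: PBXYD

Answer: PBXYD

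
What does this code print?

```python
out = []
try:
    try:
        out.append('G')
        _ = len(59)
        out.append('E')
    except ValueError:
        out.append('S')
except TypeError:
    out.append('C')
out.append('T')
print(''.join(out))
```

Execution trace: 'G' (try body) → 'C' (outer except TypeError) → 'T' (after the try/except). Output: GCT

Answer: GCT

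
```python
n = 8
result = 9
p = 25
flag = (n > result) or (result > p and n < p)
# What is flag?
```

Trace:
`n = 8` → n = 8
`result = 9` → result = 9
`p = 25` → p = 25
`flag = (n > result) or (result > p and n < p)` → flag = False
So flag = False

Answer: False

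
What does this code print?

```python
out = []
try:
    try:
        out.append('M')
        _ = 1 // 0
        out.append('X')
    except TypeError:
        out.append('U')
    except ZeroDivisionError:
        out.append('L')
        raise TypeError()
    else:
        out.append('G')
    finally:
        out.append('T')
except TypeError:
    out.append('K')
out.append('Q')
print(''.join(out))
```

Execution trace: 'M' (inner try body) → 'L' (inner except ZeroDivisionError) → 'T' (inner finally) → 'K' (outer except TypeError) → 'Q' (after the try/except). Output: MLTKQ

Answer: MLTKQ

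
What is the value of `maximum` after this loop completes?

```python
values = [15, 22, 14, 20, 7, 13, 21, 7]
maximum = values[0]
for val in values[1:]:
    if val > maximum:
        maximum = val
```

Maximum of [15, 22, 14, 20, 7, 13, 21, 7]
`maximum` takes the values: 15 → 22

Answer: 22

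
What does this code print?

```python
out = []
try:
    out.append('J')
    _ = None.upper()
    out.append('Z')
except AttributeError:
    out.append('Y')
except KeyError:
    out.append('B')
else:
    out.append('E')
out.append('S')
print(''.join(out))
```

Execution trace: 'J' (try body) → 'Y' (except AttributeError) → 'S' (after the try/except). Output: JYS

Answer: JYS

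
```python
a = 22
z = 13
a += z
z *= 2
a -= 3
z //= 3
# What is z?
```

Trace:
`a = 22` → a = 22
`z = 13` → z = 13
`a += z` → a = 35
`z *= 2` → z = 26
`a -= 3` → a = 32
`z //= 3` → z = 8
So z = 8

Answer: 8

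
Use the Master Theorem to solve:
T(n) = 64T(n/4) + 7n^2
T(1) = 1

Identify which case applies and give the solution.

a=64, b=4, f(n)=7n^2. log_4(64) = 3. Since c=2 < 3, Case 1 applies: T(n) = Θ(n^log_b(a)) = O(n^3).

Answer: O(n^3) - Case 1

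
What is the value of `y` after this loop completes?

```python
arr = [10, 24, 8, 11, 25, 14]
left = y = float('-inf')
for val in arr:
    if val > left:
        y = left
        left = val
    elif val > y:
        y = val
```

Second largest (with repeats) in [10, 24, 8, 11, 25, 14]
`y` takes the values: -inf → 10 → 11 → 24

Answer: 24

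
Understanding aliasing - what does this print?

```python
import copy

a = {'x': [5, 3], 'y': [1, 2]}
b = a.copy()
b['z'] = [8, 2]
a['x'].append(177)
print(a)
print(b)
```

Key concept: shallow copy of dict with mutable values.
Step by step:
`a = {'x': [5, 3], 'y': [1, 2]}` → a = {'x': [5, 3], 'y': [1, 2]}
`b = a.copy()` → b = {'x': [5, 3], 'y': [1, 2]}
`b['z'] = [8, 2]` → b = {'x': [5, 3], 'y': [1, 2], 'z': [8, 2]}
`a['x'].append(177)` → a = {'x': [5, 3, 177], 'y': [1, 2]}; b = {'x': [5, 3, 177], 'y': [1, 2], 'z': [8, 2]}
`print(a)` → prints {'x': [5, 3, 177], 'y': [1, 2]}
`print(b)` → prints {'x': [5, 3, 177], 'y': [1, 2], 'z': [8, 2]}

Answer:
{'x': [5, 3, 177], 'y': [1, 2]}
{'x': [5, 3, 177], 'y': [1, 2], 'z': [8, 2]}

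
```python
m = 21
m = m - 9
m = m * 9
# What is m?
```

Trace:
`m = 21` → m = 21
`m = m - 9` → m = 12
`m = m * 9` → m = 108
So m = 108

Answer: 108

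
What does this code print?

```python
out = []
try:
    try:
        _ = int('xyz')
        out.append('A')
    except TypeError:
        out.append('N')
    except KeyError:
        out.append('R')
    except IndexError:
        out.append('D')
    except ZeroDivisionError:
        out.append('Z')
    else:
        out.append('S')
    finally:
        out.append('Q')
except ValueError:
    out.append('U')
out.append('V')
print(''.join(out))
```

Execution trace: 'Q' (finally) → 'U' (outer except ValueError) → 'V' (after the try/except). Output: QUV

Answer: QUV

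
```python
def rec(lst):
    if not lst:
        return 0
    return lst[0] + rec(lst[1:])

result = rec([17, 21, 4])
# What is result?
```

17 + 21 + 4 + 0 = 42

Answer: 42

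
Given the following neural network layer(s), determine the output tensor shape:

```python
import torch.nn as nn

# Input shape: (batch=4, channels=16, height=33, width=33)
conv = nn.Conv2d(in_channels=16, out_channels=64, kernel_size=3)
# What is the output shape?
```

Input: (4, 16, 33, 33) -> Output: (4, 64, 31, 31)

Answer: (4, 64, 31, 31)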